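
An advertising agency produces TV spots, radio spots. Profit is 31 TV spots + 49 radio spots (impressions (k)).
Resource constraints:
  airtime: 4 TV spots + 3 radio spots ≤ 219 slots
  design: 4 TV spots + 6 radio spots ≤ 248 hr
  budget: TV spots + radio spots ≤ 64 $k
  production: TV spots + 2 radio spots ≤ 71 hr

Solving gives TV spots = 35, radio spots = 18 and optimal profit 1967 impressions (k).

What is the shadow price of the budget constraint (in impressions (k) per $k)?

At the optimum: airtime uses 194 of 219 (slack = 25); design uses 248 of 248 (binding); budget uses 53 of 64 (slack = 11); production uses 71 of 71 (binding).
By complementary slackness, y = 0 for the non-binding constraints.
The binding rows give the dual system: 4·y_design + 1·y_production = 31 and 6·y_design + 2·y_production = 49.
→ y_design = 6.5 and y_production = 5.
Shadow price of budget = 0.

0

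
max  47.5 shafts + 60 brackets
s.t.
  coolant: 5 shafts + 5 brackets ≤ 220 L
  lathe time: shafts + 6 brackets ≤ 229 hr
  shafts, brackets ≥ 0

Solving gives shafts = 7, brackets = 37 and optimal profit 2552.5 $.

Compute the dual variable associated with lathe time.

At the optimum: coolant uses 220 of 220 (binding); lathe time uses 229 of 229 (binding).
Dual feasibility on the basic columns requires 5·y_coolant + 1·y_lathe time = 47.5, 5·y_coolant + 6·y_lathe time = 60.
→ y_coolant = 9 and y_lathe time = 2.5.
Shadow price of lathe time = 2.5.

2.5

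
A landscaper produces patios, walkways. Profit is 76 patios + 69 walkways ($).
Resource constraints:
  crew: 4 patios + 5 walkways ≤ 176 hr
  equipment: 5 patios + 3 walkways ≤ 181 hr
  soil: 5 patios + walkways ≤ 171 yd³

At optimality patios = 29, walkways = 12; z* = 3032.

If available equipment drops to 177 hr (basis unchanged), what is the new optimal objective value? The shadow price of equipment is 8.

Δb = -4, so new z* = 3032 + (8)·(-4) = 3032 − 32 = 3000.

3000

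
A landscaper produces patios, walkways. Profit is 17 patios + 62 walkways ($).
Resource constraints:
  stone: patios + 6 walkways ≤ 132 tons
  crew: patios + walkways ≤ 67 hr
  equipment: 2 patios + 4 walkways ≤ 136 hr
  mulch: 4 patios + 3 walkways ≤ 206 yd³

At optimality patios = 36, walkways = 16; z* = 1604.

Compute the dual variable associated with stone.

At the optimum: stone uses 132 of 132 (binding); crew uses 52 of 67 (slack = 15); equipment uses 136 of 136 (binding); mulch uses 192 of 206 (slack = 14).
Slack constraints have shadow price 0 (complementary slackness).
From A_Bᵀ y = c: 1·y_stone + 2·y_equipment = 17; 6·y_stone + 4·y_equipment = 62.
Solving: y_stone = 7, y_equipment = 5.
Shadow price of stone = 7.

7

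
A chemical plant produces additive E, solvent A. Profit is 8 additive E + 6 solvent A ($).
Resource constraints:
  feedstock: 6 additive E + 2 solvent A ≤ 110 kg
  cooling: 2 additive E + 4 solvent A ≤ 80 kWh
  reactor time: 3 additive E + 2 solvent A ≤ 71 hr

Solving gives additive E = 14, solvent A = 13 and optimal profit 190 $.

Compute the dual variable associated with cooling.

1

Check each constraint at x*: feedstock 110/110 (tight); cooling 80/80 (tight); reactor time 68/71 (slack 3).
By complementary slackness, y = 0 for the non-binding constraint.
Dual feasibility on the basic columns requires 6·y_feedstock + 2·y_cooling = 8, 2·y_feedstock + 4·y_cooling = 6.
→ y_feedstock = 1 and y_cooling = 1.
Shadow price of cooling = 1.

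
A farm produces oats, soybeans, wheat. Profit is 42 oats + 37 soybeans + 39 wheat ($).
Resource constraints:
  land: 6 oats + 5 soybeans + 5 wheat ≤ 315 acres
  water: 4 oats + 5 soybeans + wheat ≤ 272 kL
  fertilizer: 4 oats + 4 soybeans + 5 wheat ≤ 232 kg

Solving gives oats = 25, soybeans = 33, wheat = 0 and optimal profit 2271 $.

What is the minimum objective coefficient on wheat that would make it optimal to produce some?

40

At the optimum: land uses 315 of 315 (binding); water uses 265 of 272 (slack = 7); fertilizer uses 232 of 232 (binding).
By complementary slackness, y = 0 for the non-binding constraint.
The binding rows give the dual system: 6·y_land + 4·y_fertilizer = 42 and 5·y_land + 4·y_fertilizer = 37.
→ y_land = 5 and y_fertilizer = 3.
wheat enters the basis when its profit ≥ yᵀa₃ = 5·5 + 3·5 = 40.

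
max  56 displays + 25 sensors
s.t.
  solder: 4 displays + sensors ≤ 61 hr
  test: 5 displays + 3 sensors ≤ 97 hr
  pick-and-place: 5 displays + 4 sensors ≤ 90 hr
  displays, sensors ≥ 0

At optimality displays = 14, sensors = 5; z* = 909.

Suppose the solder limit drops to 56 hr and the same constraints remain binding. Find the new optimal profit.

Check each constraint at x*: solder 61/61 (tight); test 85/97 (slack 12); pick-and-place 90/90 (tight).
By complementary slackness, y = 0 for the non-binding constraint.
The binding rows give the dual system: 4·y_solder + 5·y_pick-and-place = 56 and 1·y_solder + 4·y_pick-and-place = 25.
This yields shadow prices y_solder = 9, y_pick-and-place = 4.
Δz = y_solder·Δb = 9 × (-5) = -45, so new z* = 909 − 45 = 864.

864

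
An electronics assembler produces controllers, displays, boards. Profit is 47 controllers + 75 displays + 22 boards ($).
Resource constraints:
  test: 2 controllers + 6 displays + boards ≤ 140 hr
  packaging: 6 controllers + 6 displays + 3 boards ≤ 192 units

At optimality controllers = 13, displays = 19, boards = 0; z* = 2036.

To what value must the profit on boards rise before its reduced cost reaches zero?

At the optimum: test uses 140 of 140 (binding); packaging uses 192 of 192 (binding).
The binding rows give the dual system: 2·y_test + 6·y_packaging = 47 and 6·y_test + 6·y_packaging = 75.
Solving: y_test = 7, y_packaging = 5.5.
boards enters the basis when its profit ≥ yᵀa₃ = 7·1 + 5.5·3 = 23.5.

23.5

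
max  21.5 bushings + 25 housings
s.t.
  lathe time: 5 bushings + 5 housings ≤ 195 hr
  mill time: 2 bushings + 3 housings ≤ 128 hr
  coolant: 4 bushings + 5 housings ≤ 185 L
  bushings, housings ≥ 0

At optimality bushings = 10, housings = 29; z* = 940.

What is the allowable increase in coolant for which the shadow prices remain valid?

10

Binding constraints: lathe time, coolant. The basis is B = [[5,5],[4,5]] with det 5.
Per unit increase in coolant, x* moves by d = (-1, 1).
The basis stays optimal until bushings reaches 0; allowable increase = 10 L.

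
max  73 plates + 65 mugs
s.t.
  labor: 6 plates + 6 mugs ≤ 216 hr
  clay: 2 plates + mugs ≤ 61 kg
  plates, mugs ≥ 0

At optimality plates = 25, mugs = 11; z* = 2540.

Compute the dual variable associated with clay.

At the optimum: labor uses 216 of 216 (binding); clay uses 61 of 61 (binding).
The binding rows give the dual system: 6·y_labor + 2·y_clay = 73 and 6·y_labor + 1·y_clay = 65.
→ y_labor = 9.5 and y_clay = 8.
Shadow price of clay = 8.

8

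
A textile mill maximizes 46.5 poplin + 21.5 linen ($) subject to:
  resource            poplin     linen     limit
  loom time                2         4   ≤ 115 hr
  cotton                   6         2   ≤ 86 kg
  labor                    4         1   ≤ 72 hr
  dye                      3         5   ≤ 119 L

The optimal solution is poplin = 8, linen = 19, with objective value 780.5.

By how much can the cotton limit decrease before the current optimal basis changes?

38.4

Binding constraints: cotton, dye. The basis is B = [[6,2],[3,5]] with det 24.
Per unit decrease in cotton, x* moves by d = (-0.2083, 0.125).
The basis stays optimal until poplin reaches 0; allowable decrease = 38.4 kg.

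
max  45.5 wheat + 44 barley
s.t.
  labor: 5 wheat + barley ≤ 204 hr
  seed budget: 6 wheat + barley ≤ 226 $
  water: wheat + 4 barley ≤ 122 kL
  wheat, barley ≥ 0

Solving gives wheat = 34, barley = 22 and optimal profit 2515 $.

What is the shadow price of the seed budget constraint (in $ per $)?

At the optimum: labor uses 192 of 204 (slack = 12); seed budget uses 226 of 226 (binding); water uses 122 of 122 (binding).
By complementary slackness, y = 0 for the non-binding constraint.
From A_Bᵀ y = c: 6·y_seed budget + 1·y_water = 45.5; 1·y_seed budget + 4·y_water = 44.
→ y_seed budget = 6 and y_water = 9.5.
Shadow price of seed budget = 6.

6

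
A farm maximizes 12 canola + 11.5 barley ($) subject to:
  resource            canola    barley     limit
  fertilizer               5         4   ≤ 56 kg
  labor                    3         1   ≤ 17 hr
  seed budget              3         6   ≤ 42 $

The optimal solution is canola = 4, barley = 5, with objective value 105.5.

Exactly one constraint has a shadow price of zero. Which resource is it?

fertilizer: 40/56 (slack 16)
labor: 17/17 (binding)
seed budget: 42/42 (binding)
By complementary slackness, a constraint with positive slack has shadow price 0 → fertilizer.

fertilizer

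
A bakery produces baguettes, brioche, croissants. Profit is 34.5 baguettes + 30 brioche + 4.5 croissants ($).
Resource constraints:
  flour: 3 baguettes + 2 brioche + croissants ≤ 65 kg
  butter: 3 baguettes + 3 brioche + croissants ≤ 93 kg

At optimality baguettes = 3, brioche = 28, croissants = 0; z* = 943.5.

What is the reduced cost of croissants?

Both flour and butter are binding at x*.
From A_Bᵀ y = c: 3·y_flour + 3·y_butter = 34.5; 2·y_flour + 3·y_butter = 30.
Solving: y_flour = 4.5, y_butter = 7.
Reduced cost of croissants: c₃ − yᵀa₃ = 4.5 − (4.5·1 + 7·1) = 4.5 − 11.5 = -7.

-7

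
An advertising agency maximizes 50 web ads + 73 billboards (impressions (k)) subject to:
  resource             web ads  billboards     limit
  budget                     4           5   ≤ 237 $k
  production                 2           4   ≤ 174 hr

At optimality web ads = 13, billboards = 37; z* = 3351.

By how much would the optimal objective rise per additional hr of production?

Check each constraint at x*: budget 237/237 (tight); production 174/174 (tight).
Dual feasibility on the basic columns requires 4·y_budget + 2·y_production = 50, 5·y_budget + 4·y_production = 73.
Solving: y_budget = 9, y_production = 7.
Shadow price of production = 7.

7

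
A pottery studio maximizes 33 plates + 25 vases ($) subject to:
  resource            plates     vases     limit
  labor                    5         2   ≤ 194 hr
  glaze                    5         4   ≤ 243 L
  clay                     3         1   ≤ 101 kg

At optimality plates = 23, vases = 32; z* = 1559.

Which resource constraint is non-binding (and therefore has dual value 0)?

labor: 179/194 (slack 15)
glaze: 243/243 (binding)
clay: 101/101 (binding)
By complementary slackness, a constraint with positive slack has shadow price 0 → labor.

labor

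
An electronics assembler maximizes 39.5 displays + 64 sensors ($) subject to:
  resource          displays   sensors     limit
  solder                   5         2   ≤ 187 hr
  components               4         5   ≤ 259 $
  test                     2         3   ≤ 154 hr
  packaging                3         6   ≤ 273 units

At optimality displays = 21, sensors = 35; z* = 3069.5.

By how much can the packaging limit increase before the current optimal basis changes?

31.5

Binding constraints: components, packaging. The basis is B = [[4,5],[3,6]] with det 9.
Per unit increase in packaging, x* moves by d = (-0.5556, 0.4444).
The basis stays optimal until test becomes binding; allowable increase = 31.5 units.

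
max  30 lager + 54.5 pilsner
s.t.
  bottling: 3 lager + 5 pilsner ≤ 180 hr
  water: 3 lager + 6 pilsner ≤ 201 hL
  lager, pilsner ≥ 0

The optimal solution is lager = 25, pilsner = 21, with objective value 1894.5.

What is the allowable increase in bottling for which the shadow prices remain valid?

Binding constraints: bottling, water. The basis is B = [[3,5],[3,6]] with det 3.
Per unit increase in bottling, x* moves by d = (2, -1).
The basis stays optimal until pilsner reaches 0; allowable increase = 21 hr.

21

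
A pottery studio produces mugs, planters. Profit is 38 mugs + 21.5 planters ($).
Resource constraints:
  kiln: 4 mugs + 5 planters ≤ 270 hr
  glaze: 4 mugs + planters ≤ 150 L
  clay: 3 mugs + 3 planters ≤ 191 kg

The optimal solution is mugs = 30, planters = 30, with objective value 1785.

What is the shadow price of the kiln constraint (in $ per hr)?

3

Binding: kiln and glaze. Non-binding: clay (11 unused).
Since clay is not tight, its dual is 0.
From A_Bᵀ y = c: 4·y_kiln + 4·y_glaze = 38; 5·y_kiln + 1·y_glaze = 21.5.
Solving: y_kiln = 3, y_glaze = 6.5.
Shadow price of kiln = 3.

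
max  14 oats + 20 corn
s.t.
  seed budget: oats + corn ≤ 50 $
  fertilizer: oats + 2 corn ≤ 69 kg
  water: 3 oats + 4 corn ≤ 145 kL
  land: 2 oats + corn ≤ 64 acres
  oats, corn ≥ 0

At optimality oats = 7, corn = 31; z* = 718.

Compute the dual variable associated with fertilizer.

At the optimum: seed budget uses 38 of 50 (slack = 12); fertilizer uses 69 of 69 (binding); water uses 145 of 145 (binding); land uses 45 of 64 (slack = 19).
Slack constraints have shadow price 0 (complementary slackness).
From A_Bᵀ y = c: 1·y_fertilizer + 3·y_water = 14; 2·y_fertilizer + 4·y_water = 20.
→ y_fertilizer = 2 and y_water = 4.
Shadow price of fertilizer = 2.

2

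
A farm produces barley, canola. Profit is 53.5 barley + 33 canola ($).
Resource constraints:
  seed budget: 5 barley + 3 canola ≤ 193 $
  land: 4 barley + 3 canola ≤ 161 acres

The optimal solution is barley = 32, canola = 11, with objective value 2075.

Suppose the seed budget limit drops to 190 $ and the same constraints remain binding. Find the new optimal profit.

Both seed budget and land are binding at x*.
From A_Bᵀ y = c: 5·y_seed budget + 4·y_land = 53.5; 3·y_seed budget + 3·y_land = 33.
→ y_seed budget = 9.5 and y_land = 1.5.
Δz = y_seed budget·Δb = 9.5 × (-3) = -28.5, so new z* = 2075 − 28.5 = 2046.5.

2046.5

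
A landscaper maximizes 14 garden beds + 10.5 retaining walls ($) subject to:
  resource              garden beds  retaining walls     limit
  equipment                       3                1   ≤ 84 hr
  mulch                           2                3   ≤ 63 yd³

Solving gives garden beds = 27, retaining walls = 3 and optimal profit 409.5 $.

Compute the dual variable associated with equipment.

3

Both equipment and mulch are binding at x*.
The binding rows give the dual system: 3·y_equipment + 2·y_mulch = 14 and 1·y_equipment + 3·y_mulch = 10.5.
→ y_equipment = 3 and y_mulch = 2.5.
Shadow price of equipment = 3.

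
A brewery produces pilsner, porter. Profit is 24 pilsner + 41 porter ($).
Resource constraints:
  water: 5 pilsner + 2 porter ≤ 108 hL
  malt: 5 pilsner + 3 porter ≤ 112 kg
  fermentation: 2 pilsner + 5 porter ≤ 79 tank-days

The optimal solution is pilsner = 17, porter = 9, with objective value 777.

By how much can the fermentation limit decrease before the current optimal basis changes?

Binding constraints: malt, fermentation. The basis is B = [[5,3],[2,5]] with det 19.
Per unit decrease in fermentation, x* moves by d = (0.1579, -0.2632).
The basis stays optimal until water becomes binding; allowable decrease = 19 tank-days.

19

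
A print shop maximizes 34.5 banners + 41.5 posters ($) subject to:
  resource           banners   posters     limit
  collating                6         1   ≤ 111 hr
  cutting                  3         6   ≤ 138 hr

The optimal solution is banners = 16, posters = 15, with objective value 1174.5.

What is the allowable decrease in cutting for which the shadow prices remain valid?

82.5

Binding constraints: collating, cutting. The basis is B = [[6,1],[3,6]] with det 33.
Per unit decrease in cutting, x* moves by d = (0.0303, -0.1818).
The basis stays optimal until posters reaches 0; allowable decrease = 82.5 hr.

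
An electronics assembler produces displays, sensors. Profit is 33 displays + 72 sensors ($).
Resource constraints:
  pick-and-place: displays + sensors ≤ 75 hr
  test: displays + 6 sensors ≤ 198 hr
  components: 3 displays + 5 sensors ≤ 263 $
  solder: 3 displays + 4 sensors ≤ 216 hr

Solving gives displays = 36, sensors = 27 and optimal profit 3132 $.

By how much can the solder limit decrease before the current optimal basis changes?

Binding constraints: test, solder. The basis is B = [[1,6],[3,4]] with det -14.
Per unit decrease in solder, x* moves by d = (-0.4286, 0.0714).
The basis stays optimal until displays reaches 0; allowable decrease = 84 hr.

84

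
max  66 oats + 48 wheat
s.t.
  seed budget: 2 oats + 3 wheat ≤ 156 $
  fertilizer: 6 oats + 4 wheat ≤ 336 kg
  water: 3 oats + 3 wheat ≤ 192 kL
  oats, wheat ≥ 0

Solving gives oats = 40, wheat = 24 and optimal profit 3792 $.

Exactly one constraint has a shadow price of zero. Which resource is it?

seed budget: 152/156 (slack 4)
fertilizer: 336/336 (binding)
water: 192/192 (binding)
By complementary slackness, a constraint with positive slack has shadow price 0 → seed budget.

seed budget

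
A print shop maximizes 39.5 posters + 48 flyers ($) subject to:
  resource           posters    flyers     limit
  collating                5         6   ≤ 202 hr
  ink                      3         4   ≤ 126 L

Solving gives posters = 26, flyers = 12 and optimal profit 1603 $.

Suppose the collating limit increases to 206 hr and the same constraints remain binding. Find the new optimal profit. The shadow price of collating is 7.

Δb = 4, so new z* = 1603 + (7)·(4) = 1603 + 28 = 1631.

1631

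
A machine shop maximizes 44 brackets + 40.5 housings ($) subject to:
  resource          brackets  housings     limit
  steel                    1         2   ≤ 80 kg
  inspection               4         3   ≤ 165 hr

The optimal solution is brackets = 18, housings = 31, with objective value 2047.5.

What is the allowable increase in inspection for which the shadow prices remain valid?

Binding constraints: steel, inspection. The basis is B = [[1,2],[4,3]] with det -5.
Per unit increase in inspection, x* moves by d = (0.4, -0.2).
The basis stays optimal until housings reaches 0; allowable increase = 155 hr.

155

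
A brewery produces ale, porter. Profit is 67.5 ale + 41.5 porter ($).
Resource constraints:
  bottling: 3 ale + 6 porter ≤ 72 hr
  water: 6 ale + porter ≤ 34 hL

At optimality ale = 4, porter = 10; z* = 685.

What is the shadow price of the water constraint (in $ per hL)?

Check each constraint at x*: bottling 72/72 (tight); water 34/34 (tight).
The binding rows give the dual system: 3·y_bottling + 6·y_water = 67.5 and 6·y_bottling + 1·y_water = 41.5.
Solving: y_bottling = 5.5, y_water = 8.5.
Shadow price of water = 8.5.

8.5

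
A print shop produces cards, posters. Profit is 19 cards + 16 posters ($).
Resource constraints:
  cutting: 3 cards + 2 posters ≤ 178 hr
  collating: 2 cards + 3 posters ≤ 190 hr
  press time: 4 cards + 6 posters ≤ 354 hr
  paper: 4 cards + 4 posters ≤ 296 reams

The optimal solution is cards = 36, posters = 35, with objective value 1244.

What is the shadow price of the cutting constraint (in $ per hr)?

5

At the optimum: cutting uses 178 of 178 (binding); collating uses 177 of 190 (slack = 13); press time uses 354 of 354 (binding); paper uses 284 of 296 (slack = 12).
Since collating, paper are not tight, their duals are 0.
The binding rows give the dual system: 3·y_cutting + 4·y_press time = 19 and 2·y_cutting + 6·y_press time = 16.
→ y_cutting = 5 and y_press time = 1.
Shadow price of cutting = 5.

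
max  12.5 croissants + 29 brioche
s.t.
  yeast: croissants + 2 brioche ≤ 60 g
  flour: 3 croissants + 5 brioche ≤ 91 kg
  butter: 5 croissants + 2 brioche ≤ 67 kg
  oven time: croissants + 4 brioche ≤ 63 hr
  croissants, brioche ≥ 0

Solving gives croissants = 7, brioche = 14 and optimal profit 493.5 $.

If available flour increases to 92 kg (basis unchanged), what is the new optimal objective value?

At the optimum: yeast uses 35 of 60 (slack = 25); flour uses 91 of 91 (binding); butter uses 63 of 67 (slack = 4); oven time uses 63 of 63 (binding).
By complementary slackness, y = 0 for the non-binding constraints.
From A_Bᵀ y = c: 3·y_flour + 1·y_oven time = 12.5; 5·y_flour + 4·y_oven time = 29.
Solving: y_flour = 3, y_oven time = 3.5.
Δz = y_flour·Δb = 3 × (1) = 3, so new z* = 493.5 + 3 = 496.5.

496.5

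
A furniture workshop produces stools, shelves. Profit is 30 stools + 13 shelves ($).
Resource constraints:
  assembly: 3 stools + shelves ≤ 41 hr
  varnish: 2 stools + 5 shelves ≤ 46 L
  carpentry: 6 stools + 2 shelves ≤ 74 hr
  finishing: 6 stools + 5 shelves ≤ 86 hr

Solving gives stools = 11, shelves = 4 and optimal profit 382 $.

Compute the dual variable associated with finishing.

1

At the optimum: assembly uses 37 of 41 (slack = 4); varnish uses 42 of 46 (slack = 4); carpentry uses 74 of 74 (binding); finishing uses 86 of 86 (binding).
Slack constraints have shadow price 0 (complementary slackness).
The binding rows give the dual system: 6·y_carpentry + 6·y_finishing = 30 and 2·y_carpentry + 5·y_finishing = 13.
→ y_carpentry = 4 and y_finishing = 1.
Shadow price of finishing = 1.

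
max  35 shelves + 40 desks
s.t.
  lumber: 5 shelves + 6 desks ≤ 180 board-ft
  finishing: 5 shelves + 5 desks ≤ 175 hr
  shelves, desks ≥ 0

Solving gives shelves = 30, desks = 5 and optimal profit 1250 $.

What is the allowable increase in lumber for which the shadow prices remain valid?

Binding constraints: lumber, finishing. The basis is B = [[5,6],[5,5]] with det -5.
Per unit increase in lumber, x* moves by d = (-1, 1).
The basis stays optimal until shelves reaches 0; allowable increase = 30 board-ft.

30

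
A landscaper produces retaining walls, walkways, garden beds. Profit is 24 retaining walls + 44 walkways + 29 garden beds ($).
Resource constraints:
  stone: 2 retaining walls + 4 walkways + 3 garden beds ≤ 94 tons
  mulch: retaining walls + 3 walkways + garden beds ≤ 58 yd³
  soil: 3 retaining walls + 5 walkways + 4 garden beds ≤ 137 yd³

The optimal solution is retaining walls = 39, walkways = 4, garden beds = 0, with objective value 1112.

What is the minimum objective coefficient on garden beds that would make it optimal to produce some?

34

At the optimum: stone uses 94 of 94 (binding); mulch uses 51 of 58 (slack = 7); soil uses 137 of 137 (binding).
By complementary slackness, y = 0 for the non-binding constraint.
Dual feasibility on the basic columns requires 2·y_stone + 3·y_soil = 24, 4·y_stone + 5·y_soil = 44.
→ y_stone = 6 and y_soil = 4.
garden beds enters the basis when its profit ≥ yᵀa₃ = 6·3 + 4·4 = 34.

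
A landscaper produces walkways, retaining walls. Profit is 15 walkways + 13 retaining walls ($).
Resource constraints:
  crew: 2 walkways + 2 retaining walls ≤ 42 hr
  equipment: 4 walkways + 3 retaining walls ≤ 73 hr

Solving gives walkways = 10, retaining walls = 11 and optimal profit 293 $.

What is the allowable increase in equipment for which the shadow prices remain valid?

Binding constraints: crew, equipment. The basis is B = [[2,2],[4,3]] with det -2.
Per unit increase in equipment, x* moves by d = (1, -1).
The basis stays optimal until retaining walls reaches 0; allowable increase = 11 hr.

11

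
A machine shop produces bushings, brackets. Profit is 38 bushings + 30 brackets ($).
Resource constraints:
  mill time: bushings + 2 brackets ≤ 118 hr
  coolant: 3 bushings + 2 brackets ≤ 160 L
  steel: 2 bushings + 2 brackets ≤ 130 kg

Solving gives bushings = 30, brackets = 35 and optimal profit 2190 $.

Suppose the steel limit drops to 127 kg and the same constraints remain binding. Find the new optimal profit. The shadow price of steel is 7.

2169

Δb = -3, so new z* = 2190 + (7)·(-3) = 2190 − 21 = 2169.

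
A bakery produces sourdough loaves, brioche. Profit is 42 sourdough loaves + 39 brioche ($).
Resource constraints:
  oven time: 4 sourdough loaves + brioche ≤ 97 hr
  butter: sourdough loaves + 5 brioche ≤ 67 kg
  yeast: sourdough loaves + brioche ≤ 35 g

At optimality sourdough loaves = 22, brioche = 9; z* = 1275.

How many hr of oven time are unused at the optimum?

oven time used = 4·22 + 1·9 = 97; slack = 97 − 97 = 0.

0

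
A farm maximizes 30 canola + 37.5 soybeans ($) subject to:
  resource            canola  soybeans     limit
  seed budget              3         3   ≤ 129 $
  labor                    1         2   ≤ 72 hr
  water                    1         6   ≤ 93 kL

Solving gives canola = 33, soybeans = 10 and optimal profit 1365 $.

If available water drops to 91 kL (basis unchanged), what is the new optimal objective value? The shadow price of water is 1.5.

1362

Δb = -2, so new z* = 1365 + (1.5)·(-2) = 1365 − 3 = 1362.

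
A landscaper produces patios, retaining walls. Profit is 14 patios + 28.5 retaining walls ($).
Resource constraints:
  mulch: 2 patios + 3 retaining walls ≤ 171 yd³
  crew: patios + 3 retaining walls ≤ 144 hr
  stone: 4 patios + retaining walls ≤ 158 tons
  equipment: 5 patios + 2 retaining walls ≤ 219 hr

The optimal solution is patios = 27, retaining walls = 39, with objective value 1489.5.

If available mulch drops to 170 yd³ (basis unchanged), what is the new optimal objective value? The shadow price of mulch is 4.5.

Δb = -1, so new z* = 1489.5 + (4.5)·(-1) = 1489.5 − 4.5 = 1485.

1485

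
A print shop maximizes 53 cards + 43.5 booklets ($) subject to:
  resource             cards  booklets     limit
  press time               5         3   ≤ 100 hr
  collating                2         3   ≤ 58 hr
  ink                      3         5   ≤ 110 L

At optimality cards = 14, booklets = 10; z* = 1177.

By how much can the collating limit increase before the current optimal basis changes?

Binding constraints: press time, collating. The basis is B = [[5,3],[2,3]] with det 9.
Per unit increase in collating, x* moves by d = (-0.3333, 0.5556).
The basis stays optimal until ink becomes binding; allowable increase = 10.125 hr.

10.125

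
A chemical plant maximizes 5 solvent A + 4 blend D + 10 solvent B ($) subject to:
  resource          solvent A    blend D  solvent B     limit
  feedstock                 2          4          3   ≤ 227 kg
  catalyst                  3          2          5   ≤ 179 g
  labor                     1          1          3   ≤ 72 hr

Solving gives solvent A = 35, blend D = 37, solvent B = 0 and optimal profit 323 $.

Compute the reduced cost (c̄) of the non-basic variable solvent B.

Check each constraint at x*: feedstock 218/227 (slack 9); catalyst 179/179 (tight); labor 72/72 (tight).
Since feedstock is not tight, its dual is 0.
From A_Bᵀ y = c: 3·y_catalyst + 1·y_labor = 5; 2·y_catalyst + 1·y_labor = 4.
This yields shadow prices y_catalyst = 1, y_labor = 2.
Reduced cost of solvent B: c₃ − yᵀa₃ = 10 − (1·5 + 2·3) = 10 − 11 = -1.

-1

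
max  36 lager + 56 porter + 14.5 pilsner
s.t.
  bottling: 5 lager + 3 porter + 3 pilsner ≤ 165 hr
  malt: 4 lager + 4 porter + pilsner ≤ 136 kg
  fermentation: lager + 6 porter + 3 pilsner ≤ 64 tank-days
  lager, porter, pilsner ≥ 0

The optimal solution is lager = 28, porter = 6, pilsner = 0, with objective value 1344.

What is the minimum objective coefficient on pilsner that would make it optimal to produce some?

20

Binding: malt and fermentation. Non-binding: bottling (7 unused).
By complementary slackness, y = 0 for the non-binding constraint.
The binding rows give the dual system: 4·y_malt + 1·y_fermentation = 36 and 4·y_malt + 6·y_fermentation = 56.
Solving: y_malt = 8, y_fermentation = 4.
pilsner enters the basis when its profit ≥ yᵀa₃ = 8·1 + 4·3 = 20.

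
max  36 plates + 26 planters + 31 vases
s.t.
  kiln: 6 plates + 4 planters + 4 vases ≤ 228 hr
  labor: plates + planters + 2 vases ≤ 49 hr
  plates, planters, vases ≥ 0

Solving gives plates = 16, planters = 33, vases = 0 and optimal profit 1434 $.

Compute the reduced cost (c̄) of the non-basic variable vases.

-1

Both kiln and labor are binding at x*.
From A_Bᵀ y = c: 6·y_kiln + 1·y_labor = 36; 4·y_kiln + 1·y_labor = 26.
→ y_kiln = 5 and y_labor = 6.
Reduced cost of vases: c₃ − yᵀa₃ = 31 − (5·4 + 6·2) = 31 − 32 = -1.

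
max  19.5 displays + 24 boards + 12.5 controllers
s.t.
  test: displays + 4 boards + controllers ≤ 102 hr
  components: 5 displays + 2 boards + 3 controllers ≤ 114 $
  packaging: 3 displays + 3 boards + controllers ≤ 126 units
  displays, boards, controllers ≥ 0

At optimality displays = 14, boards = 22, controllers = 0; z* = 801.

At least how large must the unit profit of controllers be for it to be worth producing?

Binding: test and components. Non-binding: packaging (18 unused).
By complementary slackness, y = 0 for the non-binding constraint.
The binding rows give the dual system: 1·y_test + 5·y_components = 19.5 and 4·y_test + 2·y_components = 24.
Solving: y_test = 4.5, y_components = 3.
controllers enters the basis when its profit ≥ yᵀa₃ = 4.5·1 + 3·3 = 13.5.

13.5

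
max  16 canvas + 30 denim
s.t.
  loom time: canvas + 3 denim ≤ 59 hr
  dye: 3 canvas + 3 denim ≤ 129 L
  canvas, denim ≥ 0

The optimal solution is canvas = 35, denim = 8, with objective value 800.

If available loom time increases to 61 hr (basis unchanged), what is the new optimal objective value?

Check each constraint at x*: loom time 59/59 (tight); dye 129/129 (tight).
From A_Bᵀ y = c: 1·y_loom time + 3·y_dye = 16; 3·y_loom time + 3·y_dye = 30.
Solving: y_loom time = 7, y_dye = 3.
Δz = y_loom time·Δb = 7 × (2) = 14, so new z* = 800 + 14 = 814.

814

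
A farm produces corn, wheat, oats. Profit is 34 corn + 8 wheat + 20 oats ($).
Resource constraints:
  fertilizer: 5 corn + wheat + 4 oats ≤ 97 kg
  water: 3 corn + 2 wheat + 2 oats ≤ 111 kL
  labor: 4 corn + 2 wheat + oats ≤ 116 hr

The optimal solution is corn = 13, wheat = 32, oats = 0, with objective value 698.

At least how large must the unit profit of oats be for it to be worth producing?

Binding: fertilizer and labor. Non-binding: water (8 unused).
By complementary slackness, y = 0 for the non-binding constraint.
The binding rows give the dual system: 5·y_fertilizer + 4·y_labor = 34 and 1·y_fertilizer + 2·y_labor = 8.
Solving: y_fertilizer = 6, y_labor = 1.
oats enters the basis when its profit ≥ yᵀa₃ = 6·4 + 1·1 = 25.

25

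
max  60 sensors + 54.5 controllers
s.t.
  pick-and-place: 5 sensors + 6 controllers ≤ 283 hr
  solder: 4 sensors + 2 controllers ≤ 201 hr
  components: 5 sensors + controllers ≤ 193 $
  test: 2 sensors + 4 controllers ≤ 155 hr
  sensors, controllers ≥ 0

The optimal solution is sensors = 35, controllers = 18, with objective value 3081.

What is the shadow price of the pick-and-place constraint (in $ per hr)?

Binding: pick-and-place and components. Non-binding: solder (25 unused), test (13 unused).
By complementary slackness, y = 0 for the non-binding constraints.
Dual feasibility on the basic columns requires 5·y_pick-and-place + 5·y_components = 60, 6·y_pick-and-place + 1·y_components = 54.5.
Solving: y_pick-and-place = 8.5, y_components = 3.5.
Shadow price of pick-and-place = 8.5.

8.5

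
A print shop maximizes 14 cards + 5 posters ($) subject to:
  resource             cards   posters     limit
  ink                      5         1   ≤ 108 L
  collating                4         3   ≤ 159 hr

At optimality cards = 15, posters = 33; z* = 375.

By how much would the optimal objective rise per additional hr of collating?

Both ink and collating are binding at x*.
From A_Bᵀ y = c: 5·y_ink + 4·y_collating = 14; 1·y_ink + 3·y_collating = 5.
Solving: y_ink = 2, y_collating = 1.
Shadow price of collating = 1.

1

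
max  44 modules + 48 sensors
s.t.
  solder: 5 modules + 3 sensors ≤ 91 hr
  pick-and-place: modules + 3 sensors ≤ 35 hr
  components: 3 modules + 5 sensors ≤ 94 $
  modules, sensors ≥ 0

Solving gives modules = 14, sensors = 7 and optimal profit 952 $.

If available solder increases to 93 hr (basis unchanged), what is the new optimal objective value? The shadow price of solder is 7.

966

Δb = 2, so new z* = 952 + (7)·(2) = 952 + 14 = 966.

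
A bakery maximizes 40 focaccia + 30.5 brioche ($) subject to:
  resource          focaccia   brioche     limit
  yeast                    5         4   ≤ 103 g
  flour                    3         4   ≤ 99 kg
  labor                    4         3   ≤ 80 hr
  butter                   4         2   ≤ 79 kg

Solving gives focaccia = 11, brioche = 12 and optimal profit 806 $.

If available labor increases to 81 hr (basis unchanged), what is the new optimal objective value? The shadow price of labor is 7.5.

Δb = 1, so new z* = 806 + (7.5)·(1) = 806 + 7.5 = 813.5.

813.5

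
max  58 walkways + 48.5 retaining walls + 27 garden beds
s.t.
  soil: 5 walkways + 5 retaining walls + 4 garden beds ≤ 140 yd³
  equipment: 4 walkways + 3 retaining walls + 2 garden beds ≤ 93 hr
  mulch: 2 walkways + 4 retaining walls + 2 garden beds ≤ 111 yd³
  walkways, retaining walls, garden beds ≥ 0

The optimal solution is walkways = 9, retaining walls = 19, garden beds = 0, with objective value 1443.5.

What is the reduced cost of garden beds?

At the optimum: soil uses 140 of 140 (binding); equipment uses 93 of 93 (binding); mulch uses 94 of 111 (slack = 17).
Slack constraints have shadow price 0 (complementary slackness).
Dual feasibility on the basic columns requires 5·y_soil + 4·y_equipment = 58, 5·y_soil + 3·y_equipment = 48.5.
Solving: y_soil = 4, y_equipment = 9.5.
Reduced cost of garden beds: c₃ − yᵀa₃ = 27 − (4·4 + 9.5·2) = 27 − 35 = -8.

-8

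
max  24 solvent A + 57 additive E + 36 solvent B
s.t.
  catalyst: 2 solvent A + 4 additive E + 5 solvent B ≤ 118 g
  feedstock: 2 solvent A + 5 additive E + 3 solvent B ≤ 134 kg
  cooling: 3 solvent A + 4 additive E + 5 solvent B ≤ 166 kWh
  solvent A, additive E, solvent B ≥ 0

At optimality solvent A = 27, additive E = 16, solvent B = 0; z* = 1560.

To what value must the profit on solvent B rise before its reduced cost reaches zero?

42

Binding: catalyst and feedstock. Non-binding: cooling (21 unused).
Since cooling is not tight, its dual is 0.
Dual feasibility on the basic columns requires 2·y_catalyst + 2·y_feedstock = 24, 4·y_catalyst + 5·y_feedstock = 57.
Solving: y_catalyst = 3, y_feedstock = 9.
solvent B enters the basis when its profit ≥ yᵀa₃ = 3·5 + 9·3 = 42.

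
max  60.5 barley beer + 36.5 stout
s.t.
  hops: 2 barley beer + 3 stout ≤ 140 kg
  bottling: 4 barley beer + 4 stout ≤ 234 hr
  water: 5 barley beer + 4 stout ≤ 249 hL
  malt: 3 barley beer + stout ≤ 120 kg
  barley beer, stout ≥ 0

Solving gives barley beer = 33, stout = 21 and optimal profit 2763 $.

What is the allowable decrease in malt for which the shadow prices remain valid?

11

Binding constraints: water, malt. The basis is B = [[5,4],[3,1]] with det -7.
Per unit decrease in malt, x* moves by d = (-0.5714, 0.7143).
The basis stays optimal until hops becomes binding; allowable decrease = 11 kg.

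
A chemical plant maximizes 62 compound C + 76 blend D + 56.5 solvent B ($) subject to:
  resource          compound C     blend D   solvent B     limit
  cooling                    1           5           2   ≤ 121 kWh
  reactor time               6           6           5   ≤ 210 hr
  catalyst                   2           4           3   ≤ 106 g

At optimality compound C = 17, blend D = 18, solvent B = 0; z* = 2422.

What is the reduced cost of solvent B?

At the optimum: cooling uses 107 of 121 (slack = 14); reactor time uses 210 of 210 (binding); catalyst uses 106 of 106 (binding).
By complementary slackness, y = 0 for the non-binding constraint.
From A_Bᵀ y = c: 6·y_reactor time + 2·y_catalyst = 62; 6·y_reactor time + 4·y_catalyst = 76.
→ y_reactor time = 8 and y_catalyst = 7.
Reduced cost of solvent B: c₃ − yᵀa₃ = 56.5 − (8·5 + 7·3) = 56.5 − 61 = -4.5.

-4.5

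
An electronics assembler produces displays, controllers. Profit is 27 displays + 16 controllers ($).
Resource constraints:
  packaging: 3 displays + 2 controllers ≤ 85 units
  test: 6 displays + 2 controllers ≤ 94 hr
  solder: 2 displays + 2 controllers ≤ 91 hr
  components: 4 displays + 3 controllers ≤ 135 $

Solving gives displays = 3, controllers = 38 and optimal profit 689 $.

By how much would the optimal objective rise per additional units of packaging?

At the optimum: packaging uses 85 of 85 (binding); test uses 94 of 94 (binding); solder uses 82 of 91 (slack = 9); components uses 126 of 135 (slack = 9).
By complementary slackness, y = 0 for the non-binding constraints.
The binding rows give the dual system: 3·y_packaging + 6·y_test = 27 and 2·y_packaging + 2·y_test = 16.
→ y_packaging = 7 and y_test = 1.
Shadow price of packaging = 7.

7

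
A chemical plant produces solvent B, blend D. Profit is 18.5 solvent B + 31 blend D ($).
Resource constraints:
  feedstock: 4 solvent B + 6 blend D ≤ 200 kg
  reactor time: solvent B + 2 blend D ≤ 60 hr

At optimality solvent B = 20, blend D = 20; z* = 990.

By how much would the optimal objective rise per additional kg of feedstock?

Both feedstock and reactor time are binding at x*.
Dual feasibility on the basic columns requires 4·y_feedstock + 1·y_reactor time = 18.5, 6·y_feedstock + 2·y_reactor time = 31.
→ y_feedstock = 3 and y_reactor time = 6.5.
Shadow price of feedstock = 3.

3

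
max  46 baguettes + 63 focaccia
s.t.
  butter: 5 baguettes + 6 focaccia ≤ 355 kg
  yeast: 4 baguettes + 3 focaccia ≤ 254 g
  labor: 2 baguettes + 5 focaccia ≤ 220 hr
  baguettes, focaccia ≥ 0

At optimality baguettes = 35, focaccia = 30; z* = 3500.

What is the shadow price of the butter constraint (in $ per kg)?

Check each constraint at x*: butter 355/355 (tight); yeast 230/254 (slack 24); labor 220/220 (tight).
Slack constraints have shadow price 0 (complementary slackness).
Dual feasibility on the basic columns requires 5·y_butter + 2·y_labor = 46, 6·y_butter + 5·y_labor = 63.
→ y_butter = 8 and y_labor = 3.
Shadow price of butter = 8.

8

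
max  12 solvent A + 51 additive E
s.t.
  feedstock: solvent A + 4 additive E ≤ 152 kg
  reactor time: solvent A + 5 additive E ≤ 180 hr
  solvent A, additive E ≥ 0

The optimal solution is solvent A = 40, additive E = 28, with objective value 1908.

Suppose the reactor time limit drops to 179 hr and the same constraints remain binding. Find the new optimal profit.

Check each constraint at x*: feedstock 152/152 (tight); reactor time 180/180 (tight).
The binding rows give the dual system: 1·y_feedstock + 1·y_reactor time = 12 and 4·y_feedstock + 5·y_reactor time = 51.
This yields shadow prices y_feedstock = 9, y_reactor time = 3.
Δz = y_reactor time·Δb = 3 × (-1) = -3, so new z* = 1908 − 3 = 1905.

1905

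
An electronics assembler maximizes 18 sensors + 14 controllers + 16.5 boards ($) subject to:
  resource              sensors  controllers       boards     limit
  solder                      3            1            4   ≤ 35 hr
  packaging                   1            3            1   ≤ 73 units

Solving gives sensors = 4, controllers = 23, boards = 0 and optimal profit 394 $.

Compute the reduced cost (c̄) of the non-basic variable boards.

Both solder and packaging are binding at x*.
From A_Bᵀ y = c: 3·y_solder + 1·y_packaging = 18; 1·y_solder + 3·y_packaging = 14.
This yields shadow prices y_solder = 5, y_packaging = 3.
Reduced cost of boards: c₃ − yᵀa₃ = 16.5 − (5·4 + 3·1) = 16.5 − 23 = -6.5.

-6.5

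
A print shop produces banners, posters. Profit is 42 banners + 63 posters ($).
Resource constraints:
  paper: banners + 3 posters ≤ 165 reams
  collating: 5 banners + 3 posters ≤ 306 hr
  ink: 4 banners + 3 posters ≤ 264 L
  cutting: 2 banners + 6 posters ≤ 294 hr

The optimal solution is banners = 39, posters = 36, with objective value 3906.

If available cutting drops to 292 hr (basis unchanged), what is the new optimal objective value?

Check each constraint at x*: paper 147/165 (slack 18); collating 303/306 (slack 3); ink 264/264 (tight); cutting 294/294 (tight).
Slack constraints have shadow price 0 (complementary slackness).
From A_Bᵀ y = c: 4·y_ink + 2·y_cutting = 42; 3·y_ink + 6·y_cutting = 63.
Solving: y_ink = 7, y_cutting = 7.
Δz = y_cutting·Δb = 7 × (-2) = -14, so new z* = 3906 − 14 = 3892.

3892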